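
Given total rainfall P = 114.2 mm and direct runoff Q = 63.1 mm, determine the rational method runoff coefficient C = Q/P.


The runoff coefficient C = runoff depth / rainfall depth.
C = 63.1 / 114.2
  = 0.5525.

0.5525


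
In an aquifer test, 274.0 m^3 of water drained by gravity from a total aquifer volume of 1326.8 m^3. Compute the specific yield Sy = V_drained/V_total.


Specific yield Sy = Volume drained / Total volume.
Sy = 274.0 / 1326.8
   = 0.2065.

0.2065


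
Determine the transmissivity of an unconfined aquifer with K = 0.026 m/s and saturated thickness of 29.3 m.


Transmissivity is defined as T = K * h.
T = 0.026 * 29.3
  = 0.7618 m^2/s.

0.7618


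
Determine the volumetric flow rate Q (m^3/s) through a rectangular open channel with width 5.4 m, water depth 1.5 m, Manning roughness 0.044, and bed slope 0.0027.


For a rectangular channel, the cross-sectional area A = b * y = 5.4 * 1.5 = 8.1 m^2.
The wetted perimeter P = b + 2y = 5.4 + 2*1.5 = 8.4 m.
Hydraulic radius R = A/P = 8.1/8.4 = 0.9643 m.
Velocity V = (1/n)*R^(2/3)*S^(1/2) = (1/0.044)*0.9643^(2/3)*0.0027^(1/2) = 1.1527 m/s.
Discharge Q = A * V = 8.1 * 1.1527 = 9.337 m^3/s.

9.337


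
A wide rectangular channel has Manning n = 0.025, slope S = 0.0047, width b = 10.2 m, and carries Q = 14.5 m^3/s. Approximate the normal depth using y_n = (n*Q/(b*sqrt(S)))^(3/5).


We use the wide-channel approximation y_n = (n*Q/(b*sqrt(S)))^(3/5).
sqrt(S) = sqrt(0.0047) = 0.068557.
Numerator: n*Q = 0.025 * 14.5 = 0.3625.
Denominator: b*sqrt(S) = 10.2 * 0.068557 = 0.699281.
arg = 0.5184.
y_n = 0.5184^(3/5) = 0.6742 m.

0.6742


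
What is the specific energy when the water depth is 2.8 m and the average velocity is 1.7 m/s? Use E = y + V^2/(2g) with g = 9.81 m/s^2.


Specific energy E = y + V^2/(2g).
Velocity head = V^2/(2g) = 1.7^2 / (2*9.81) = 2.89 / 19.62 = 0.1473 m.
E = 2.8 + 0.1473 = 2.9473 m.

2.9473


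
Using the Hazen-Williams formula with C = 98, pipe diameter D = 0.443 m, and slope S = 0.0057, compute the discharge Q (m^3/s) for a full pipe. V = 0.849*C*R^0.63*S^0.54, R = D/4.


For a full circular pipe, R = D/4 = 0.443/4 = 0.1108 m.
V = 0.849 * 98 * 0.1108^0.63 * 0.0057^0.54
  = 0.849 * 98 * 0.249998 * 0.061401
  = 1.2772 m/s.
Pipe area A = pi*D^2/4 = pi*0.443^2/4 = 0.1541 m^2.
Q = A * V = 0.1541 * 1.2772 = 0.1969 m^3/s.

0.1969


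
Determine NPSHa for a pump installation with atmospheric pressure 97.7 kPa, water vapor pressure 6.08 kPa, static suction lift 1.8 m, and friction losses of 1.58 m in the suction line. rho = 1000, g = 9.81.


NPSHa = p_atm/(rho*g) - z_s - hf_s - p_vap/(rho*g).
p_atm/(rho*g) = 97.7*1000 / (1000*9.81) = 9.959 m.
p_vap/(rho*g) = 6.08*1000 / (1000*9.81) = 0.62 m.
NPSHa = 9.959 - 1.8 - 1.58 - 0.62
      = 5.96 m.

5.96


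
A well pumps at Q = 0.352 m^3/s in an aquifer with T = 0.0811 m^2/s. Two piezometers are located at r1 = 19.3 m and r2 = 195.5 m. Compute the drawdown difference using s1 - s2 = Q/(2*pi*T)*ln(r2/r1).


Thiem equation: s1 - s2 = Q/(2*pi*T) * ln(r2/r1).
ln(r2/r1) = ln(195.5/19.3) = 2.3155.
Q/(2*pi*T) = 0.352 / (2*pi*0.0811) = 0.352 / 0.5096 = 0.6908.
s1 - s2 = 0.6908 * 2.3155 = 1.5995 m.

1.5995


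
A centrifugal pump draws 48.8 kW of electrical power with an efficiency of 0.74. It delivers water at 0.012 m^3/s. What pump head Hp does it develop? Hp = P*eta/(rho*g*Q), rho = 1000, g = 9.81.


Pump head formula: Hp = P * eta / (rho * g * Q).
Numerator: P * eta = 48.8 * 1000 * 0.74 = 36112.0 W.
Denominator: rho * g * Q = 1000 * 9.81 * 0.012 = 117.72.
Hp = 36112.0 / 117.72 = 306.76 m.

306.76


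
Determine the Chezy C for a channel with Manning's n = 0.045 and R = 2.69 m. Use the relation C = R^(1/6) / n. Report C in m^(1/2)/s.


The Chezy coefficient relates to Manning's n through C = R^(1/6) / n.
R^(1/6) = 2.69^(1/6) = 1.179303.
C = 1.179303 / 0.045 = 26.21 m^(1/2)/s.

26.21


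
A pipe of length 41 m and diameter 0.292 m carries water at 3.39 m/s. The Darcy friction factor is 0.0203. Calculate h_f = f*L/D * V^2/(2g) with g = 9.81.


Darcy-Weisbach equation: h_f = f * (L/D) * V^2/(2g).
f * L/D = 0.0203 * 41/0.292 = 2.8503.
V^2/(2g) = 3.39^2 / (2*9.81) = 11.4921 / 19.62 = 0.5857 m.
h_f = 2.8503 * 0.5857 = 1.67 m.

1.67


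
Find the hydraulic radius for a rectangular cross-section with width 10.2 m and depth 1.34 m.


For a rectangular section:
Flow area A = b * y = 10.2 * 1.34 = 13.67 m^2.
Wetted perimeter P = b + 2y = 10.2 + 2*1.34 = 12.88 m.
Hydraulic radius R = A/P = 13.67 / 12.88 = 1.0612 m.

1.0612


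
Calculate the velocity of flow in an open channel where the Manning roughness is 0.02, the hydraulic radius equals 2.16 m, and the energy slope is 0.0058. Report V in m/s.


Manning's equation gives V = (1/n) * R^(2/3) * S^(1/2).
First, compute R^(2/3) = 2.16^(2/3) = 1.671.
Next, S^(1/2) = 0.0058^(1/2) = 0.076158.
Then 1/n = 1/0.02 = 50.0.
V = 50.0 * 1.671 * 0.076158 = 6.3629 m/s.

6.3629


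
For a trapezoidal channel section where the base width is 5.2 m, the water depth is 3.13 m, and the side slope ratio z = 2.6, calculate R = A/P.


For a trapezoidal section with side slope z:
A = (b + z*y)*y = (5.2 + 2.6*3.13)*3.13 = 41.748 m^2.
P = b + 2*y*sqrt(1 + z^2) = 5.2 + 2*3.13*sqrt(1 + 2.6^2) = 22.638 m.
R = A/P = 41.748 / 22.638 = 1.8441 m.

1.8441


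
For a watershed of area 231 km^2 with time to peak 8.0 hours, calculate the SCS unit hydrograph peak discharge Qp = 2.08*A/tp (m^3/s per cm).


SCS formula: Qp = 2.08 * A / tp.
Qp = 2.08 * 231 / 8.0
   = 480.48 / 8.0
   = 60.06 m^3/s per cm.

60.06


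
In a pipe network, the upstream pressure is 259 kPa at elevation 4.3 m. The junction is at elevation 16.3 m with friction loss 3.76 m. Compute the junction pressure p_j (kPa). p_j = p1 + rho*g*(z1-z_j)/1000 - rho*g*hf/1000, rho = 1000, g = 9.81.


Junction pressure: p_j = p1 + rho*g*(z1 - z_j)/1000 - rho*g*hf/1000.
Elevation term = 1000*9.81*(4.3 - 16.3)/1000 = -117.72 kPa.
Friction term = 1000*9.81*3.76/1000 = 36.886 kPa.
p_j = 259 + -117.72 - 36.886 = 104.39 kPa.

104.39


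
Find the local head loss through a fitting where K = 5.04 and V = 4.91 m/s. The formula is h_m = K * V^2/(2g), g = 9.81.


Minor loss formula: h_m = K * V^2/(2g).
V^2 = 4.91^2 = 24.1081.
V^2/(2g) = 24.1081 / 19.62 = 1.2288 m.
h_m = 5.04 * 1.2288 = 6.1929 m.

6.1929


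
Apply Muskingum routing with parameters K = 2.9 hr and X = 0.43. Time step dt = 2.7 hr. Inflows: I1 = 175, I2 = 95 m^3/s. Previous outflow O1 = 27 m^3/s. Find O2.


Muskingum coefficients:
denom = 2*K*(1-X) + dt = 2*2.9*(1-0.43) + 2.7 = 6.006.
C0 = (dt - 2*K*X)/denom = (2.7 - 2*2.9*0.43)/6.006 = 0.0343.
C1 = (dt + 2*K*X)/denom = (2.7 + 2*2.9*0.43)/6.006 = 0.8648.
C2 = (2*K*(1-X) - dt)/denom = 0.1009.
O2 = C0*I2 + C1*I1 + C2*O1
   = 0.0343*95 + 0.8648*175 + 0.1009*27
   = 157.32 m^3/s.

157.32


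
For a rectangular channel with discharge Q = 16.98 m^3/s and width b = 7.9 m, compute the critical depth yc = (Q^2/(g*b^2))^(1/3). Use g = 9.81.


Using yc = (Q^2 / (g * b^2))^(1/3):
Q^2 = 16.98^2 = 288.32.
g * b^2 = 9.81 * 7.9^2 = 9.81 * 62.41 = 612.24.
Q^2 / (g*b^2) = 288.32 / 612.24 = 0.4709.
yc = 0.4709^(1/3) = 0.778 m.

0.778


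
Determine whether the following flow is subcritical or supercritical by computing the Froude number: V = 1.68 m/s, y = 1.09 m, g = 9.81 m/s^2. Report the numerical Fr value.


The Froude number is defined as Fr = V / sqrt(g*y).
g*y = 9.81 * 1.09 = 10.6929.
sqrt(g*y) = sqrt(10.6929) = 3.27.
Fr = 1.68 / 3.27 = 0.5138.
Since Fr < 1, the flow is subcritical.

0.5138


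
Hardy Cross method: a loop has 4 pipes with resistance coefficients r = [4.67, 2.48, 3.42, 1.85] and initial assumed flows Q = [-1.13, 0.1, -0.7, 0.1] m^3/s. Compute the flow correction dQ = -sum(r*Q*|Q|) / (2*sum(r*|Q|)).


Numerator terms (r*Q*|Q|): 4.67*-1.13*|-1.13| = -5.9631; 2.48*0.1*|0.1| = 0.0248; 3.42*-0.7*|-0.7| = -1.6758; 1.85*0.1*|0.1| = 0.0185.
Sum of numerator = -7.5956.
Denominator terms (r*|Q|): 4.67*|-1.13| = 5.2771; 2.48*|0.1| = 0.248; 3.42*|-0.7| = 2.394; 1.85*|0.1| = 0.185.
2 * sum of denominator = 2 * 8.1041 = 16.2082.
dQ = --7.5956 / 16.2082 = 0.4686 m^3/s.

0.4686


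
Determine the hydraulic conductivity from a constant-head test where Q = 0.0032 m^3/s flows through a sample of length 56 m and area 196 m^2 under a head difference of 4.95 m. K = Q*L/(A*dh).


From K = Q*L / (A*dh):
Numerator: Q*L = 0.0032 * 56 = 0.1792.
Denominator: A*dh = 196 * 4.95 = 970.2.
K = 0.1792 / 970.2 = 0.000185 m/s.

0.000185


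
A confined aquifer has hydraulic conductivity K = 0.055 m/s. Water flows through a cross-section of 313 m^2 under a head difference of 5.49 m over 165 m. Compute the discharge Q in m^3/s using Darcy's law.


Darcy's law: Q = K * A * i, where i = dh/L.
Hydraulic gradient i = 5.49 / 165 = 0.033273.
Q = 0.055 * 313 * 0.033273
  = 0.5728 m^3/s.

0.5728


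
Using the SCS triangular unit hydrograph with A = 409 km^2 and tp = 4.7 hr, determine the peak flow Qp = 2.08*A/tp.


SCS formula: Qp = 2.08 * A / tp.
Qp = 2.08 * 409 / 4.7
   = 850.72 / 4.7
   = 181.0 m^3/s per cm.

181.0


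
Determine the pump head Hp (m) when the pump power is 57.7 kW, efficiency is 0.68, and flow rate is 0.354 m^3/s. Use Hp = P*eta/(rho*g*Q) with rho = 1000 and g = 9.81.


Pump head formula: Hp = P * eta / (rho * g * Q).
Numerator: P * eta = 57.7 * 1000 * 0.68 = 39236.0 W.
Denominator: rho * g * Q = 1000 * 9.81 * 0.354 = 3472.74.
Hp = 39236.0 / 3472.74 = 11.3 m.

11.3


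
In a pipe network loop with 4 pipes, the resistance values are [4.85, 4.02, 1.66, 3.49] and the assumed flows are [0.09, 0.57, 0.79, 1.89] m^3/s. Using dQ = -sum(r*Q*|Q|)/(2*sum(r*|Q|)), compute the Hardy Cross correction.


Numerator terms (r*Q*|Q|): 4.85*0.09*|0.09| = 0.0393; 4.02*0.57*|0.57| = 1.3061; 1.66*0.79*|0.79| = 1.036; 3.49*1.89*|1.89| = 12.4666.
Sum of numerator = 14.848.
Denominator terms (r*|Q|): 4.85*|0.09| = 0.4365; 4.02*|0.57| = 2.2914; 1.66*|0.79| = 1.3114; 3.49*|1.89| = 6.5961.
2 * sum of denominator = 2 * 10.6354 = 21.2708.
dQ = -14.848 / 21.2708 = -0.698 m^3/s.

-0.698


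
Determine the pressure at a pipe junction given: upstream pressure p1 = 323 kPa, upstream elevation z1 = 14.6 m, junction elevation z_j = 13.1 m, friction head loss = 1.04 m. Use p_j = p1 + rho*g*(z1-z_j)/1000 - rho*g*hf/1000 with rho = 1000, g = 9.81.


Junction pressure: p_j = p1 + rho*g*(z1 - z_j)/1000 - rho*g*hf/1000.
Elevation term = 1000*9.81*(14.6 - 13.1)/1000 = 14.715 kPa.
Friction term = 1000*9.81*1.04/1000 = 10.202 kPa.
p_j = 323 + 14.715 - 10.202 = 327.51 kPa.

327.51


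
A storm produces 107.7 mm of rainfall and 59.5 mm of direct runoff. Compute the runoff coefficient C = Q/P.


The runoff coefficient C = runoff depth / rainfall depth.
C = 59.5 / 107.7
  = 0.5525.

0.5525


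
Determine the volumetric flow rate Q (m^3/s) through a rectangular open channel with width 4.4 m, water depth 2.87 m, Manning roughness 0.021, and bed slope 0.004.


For a rectangular channel, the cross-sectional area A = b * y = 4.4 * 2.87 = 12.63 m^2.
The wetted perimeter P = b + 2y = 4.4 + 2*2.87 = 10.14 m.
Hydraulic radius R = A/P = 12.63/10.14 = 1.2454 m.
Velocity V = (1/n)*R^(2/3)*S^(1/2) = (1/0.021)*1.2454^(2/3)*0.004^(1/2) = 3.4861 m/s.
Discharge Q = A * V = 12.63 * 3.4861 = 44.023 m^3/s.

44.023


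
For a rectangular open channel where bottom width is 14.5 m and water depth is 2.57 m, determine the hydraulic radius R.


For a rectangular section:
Flow area A = b * y = 14.5 * 2.57 = 37.27 m^2.
Wetted perimeter P = b + 2y = 14.5 + 2*2.57 = 19.64 m.
Hydraulic radius R = A/P = 37.27 / 19.64 = 1.8974 m.

1.8974


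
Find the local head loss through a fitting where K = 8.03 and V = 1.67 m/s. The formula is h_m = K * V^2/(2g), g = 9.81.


Minor loss formula: h_m = K * V^2/(2g).
V^2 = 1.67^2 = 2.7889.
V^2/(2g) = 2.7889 / 19.62 = 0.1421 m.
h_m = 8.03 * 0.1421 = 1.1414 m.

1.1414


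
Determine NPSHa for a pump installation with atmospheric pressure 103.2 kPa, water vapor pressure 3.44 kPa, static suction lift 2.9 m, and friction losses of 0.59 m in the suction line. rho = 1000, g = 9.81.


NPSHa = p_atm/(rho*g) - z_s - hf_s - p_vap/(rho*g).
p_atm/(rho*g) = 103.2*1000 / (1000*9.81) = 10.52 m.
p_vap/(rho*g) = 3.44*1000 / (1000*9.81) = 0.351 m.
NPSHa = 10.52 - 2.9 - 0.59 - 0.351
      = 6.68 m.

6.68


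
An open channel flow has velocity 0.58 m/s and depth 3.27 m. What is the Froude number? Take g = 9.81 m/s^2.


The Froude number is defined as Fr = V / sqrt(g*y).
g*y = 9.81 * 3.27 = 32.0787.
sqrt(g*y) = sqrt(32.0787) = 5.6638.
Fr = 0.58 / 5.6638 = 0.1024.

0.1024


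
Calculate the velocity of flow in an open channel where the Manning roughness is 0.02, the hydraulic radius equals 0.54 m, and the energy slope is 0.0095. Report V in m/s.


Manning's equation gives V = (1/n) * R^(2/3) * S^(1/2).
First, compute R^(2/3) = 0.54^(2/3) = 0.6631.
Next, S^(1/2) = 0.0095^(1/2) = 0.097468.
Then 1/n = 1/0.02 = 50.0.
V = 50.0 * 0.6631 * 0.097468 = 3.2317 m/s.

3.2317


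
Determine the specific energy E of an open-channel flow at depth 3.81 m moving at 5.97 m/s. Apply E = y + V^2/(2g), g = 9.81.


Specific energy E = y + V^2/(2g).
Velocity head = V^2/(2g) = 5.97^2 / (2*9.81) = 35.6409 / 19.62 = 1.8166 m.
E = 3.81 + 1.8166 = 5.6266 m.

5.6266


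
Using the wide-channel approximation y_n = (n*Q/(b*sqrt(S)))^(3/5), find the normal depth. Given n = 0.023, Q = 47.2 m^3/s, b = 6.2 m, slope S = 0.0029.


We use the wide-channel approximation y_n = (n*Q/(b*sqrt(S)))^(3/5).
sqrt(S) = sqrt(0.0029) = 0.053852.
Numerator: n*Q = 0.023 * 47.2 = 1.0856.
Denominator: b*sqrt(S) = 6.2 * 0.053852 = 0.333882.
arg = 3.2515.
y_n = 3.2515^(3/5) = 2.0288 m.

2.0288


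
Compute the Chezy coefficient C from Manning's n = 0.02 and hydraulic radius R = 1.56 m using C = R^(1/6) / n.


The Chezy coefficient relates to Manning's n through C = R^(1/6) / n.
R^(1/6) = 1.56^(1/6) = 1.07693.
C = 1.07693 / 0.02 = 53.85 m^(1/2)/s.

53.85


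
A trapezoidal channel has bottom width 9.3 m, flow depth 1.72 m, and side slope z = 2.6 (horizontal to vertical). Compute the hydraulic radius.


For a trapezoidal section with side slope z:
A = (b + z*y)*y = (9.3 + 2.6*1.72)*1.72 = 23.688 m^2.
P = b + 2*y*sqrt(1 + z^2) = 9.3 + 2*1.72*sqrt(1 + 2.6^2) = 18.883 m.
R = A/P = 23.688 / 18.883 = 1.2545 m.

1.2545


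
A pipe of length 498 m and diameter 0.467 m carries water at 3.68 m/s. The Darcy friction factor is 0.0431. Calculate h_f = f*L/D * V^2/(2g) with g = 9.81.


Darcy-Weisbach equation: h_f = f * (L/D) * V^2/(2g).
f * L/D = 0.0431 * 498/0.467 = 45.961.
V^2/(2g) = 3.68^2 / (2*9.81) = 13.5424 / 19.62 = 0.6902 m.
h_f = 45.961 * 0.6902 = 31.724 m.

31.724


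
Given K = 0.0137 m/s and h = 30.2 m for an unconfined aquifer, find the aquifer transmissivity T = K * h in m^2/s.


Transmissivity is defined as T = K * h.
T = 0.0137 * 30.2
  = 0.4137 m^2/s.

0.4137


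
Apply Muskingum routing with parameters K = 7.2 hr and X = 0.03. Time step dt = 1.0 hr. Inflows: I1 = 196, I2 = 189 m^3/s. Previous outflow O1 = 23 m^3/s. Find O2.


Muskingum coefficients:
denom = 2*K*(1-X) + dt = 2*7.2*(1-0.03) + 1.0 = 14.968.
C0 = (dt - 2*K*X)/denom = (1.0 - 2*7.2*0.03)/14.968 = 0.0379.
C1 = (dt + 2*K*X)/denom = (1.0 + 2*7.2*0.03)/14.968 = 0.0957.
C2 = (2*K*(1-X) - dt)/denom = 0.8664.
O2 = C0*I2 + C1*I1 + C2*O1
   = 0.0379*189 + 0.0957*196 + 0.8664*23
   = 45.85 m^3/s.

45.85


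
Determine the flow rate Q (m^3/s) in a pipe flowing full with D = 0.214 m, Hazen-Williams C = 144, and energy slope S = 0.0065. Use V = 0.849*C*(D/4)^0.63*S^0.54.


For a full circular pipe, R = D/4 = 0.214/4 = 0.0535 m.
V = 0.849 * 144 * 0.0535^0.63 * 0.0065^0.54
  = 0.849 * 144 * 0.158075 * 0.065913
  = 1.2738 m/s.
Pipe area A = pi*D^2/4 = pi*0.214^2/4 = 0.036 m^2.
Q = A * V = 0.036 * 1.2738 = 0.0458 m^3/s.

0.0458


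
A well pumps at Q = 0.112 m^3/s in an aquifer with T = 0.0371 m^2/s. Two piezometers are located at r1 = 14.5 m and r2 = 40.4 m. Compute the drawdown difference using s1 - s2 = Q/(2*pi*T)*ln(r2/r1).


Thiem equation: s1 - s2 = Q/(2*pi*T) * ln(r2/r1).
ln(r2/r1) = ln(40.4/14.5) = 1.0247.
Q/(2*pi*T) = 0.112 / (2*pi*0.0371) = 0.112 / 0.2331 = 0.4805.
s1 - s2 = 0.4805 * 1.0247 = 0.4923 m.

0.4923


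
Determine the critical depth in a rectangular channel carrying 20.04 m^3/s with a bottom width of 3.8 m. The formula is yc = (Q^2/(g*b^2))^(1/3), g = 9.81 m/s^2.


Using yc = (Q^2 / (g * b^2))^(1/3):
Q^2 = 20.04^2 = 401.6.
g * b^2 = 9.81 * 3.8^2 = 9.81 * 14.44 = 141.66.
Q^2 / (g*b^2) = 401.6 / 141.66 = 2.835.
yc = 2.835^(1/3) = 1.4153 m.

1.4153


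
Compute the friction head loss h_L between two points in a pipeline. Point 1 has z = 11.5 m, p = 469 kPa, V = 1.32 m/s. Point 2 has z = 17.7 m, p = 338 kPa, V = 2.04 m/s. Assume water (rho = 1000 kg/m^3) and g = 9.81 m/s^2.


Total head at each section: H = z + p/(rho*g) + V^2/(2g).
H1 = 11.5 + 469*1000/(1000*9.81) + 1.32^2/(2*9.81)
   = 11.5 + 47.808 + 0.0888
   = 59.397 m.
H2 = 17.7 + 338*1000/(1000*9.81) + 2.04^2/(2*9.81)
   = 17.7 + 34.455 + 0.2121
   = 52.367 m.
h_L = H1 - H2 = 59.397 - 52.367 = 7.03 m.

7.03


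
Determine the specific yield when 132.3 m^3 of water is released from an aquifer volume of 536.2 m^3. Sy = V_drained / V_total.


Specific yield Sy = Volume drained / Total volume.
Sy = 132.3 / 536.2
   = 0.2467.

0.2467


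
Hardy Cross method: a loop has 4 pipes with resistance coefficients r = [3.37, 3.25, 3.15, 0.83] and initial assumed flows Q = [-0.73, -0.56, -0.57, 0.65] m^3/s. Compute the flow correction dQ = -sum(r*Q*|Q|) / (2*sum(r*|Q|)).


Numerator terms (r*Q*|Q|): 3.37*-0.73*|-0.73| = -1.7959; 3.25*-0.56*|-0.56| = -1.0192; 3.15*-0.57*|-0.57| = -1.0234; 0.83*0.65*|0.65| = 0.3507.
Sum of numerator = -3.4878.
Denominator terms (r*|Q|): 3.37*|-0.73| = 2.4601; 3.25*|-0.56| = 1.82; 3.15*|-0.57| = 1.7955; 0.83*|0.65| = 0.5395.
2 * sum of denominator = 2 * 6.6151 = 13.2302.
dQ = --3.4878 / 13.2302 = 0.2636 m^3/s.

0.2636


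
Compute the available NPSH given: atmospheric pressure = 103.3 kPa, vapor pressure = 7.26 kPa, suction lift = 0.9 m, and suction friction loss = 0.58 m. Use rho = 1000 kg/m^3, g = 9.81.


NPSHa = p_atm/(rho*g) - z_s - hf_s - p_vap/(rho*g).
p_atm/(rho*g) = 103.3*1000 / (1000*9.81) = 10.53 m.
p_vap/(rho*g) = 7.26*1000 / (1000*9.81) = 0.74 m.
NPSHa = 10.53 - 0.9 - 0.58 - 0.74
      = 8.31 m.

8.31


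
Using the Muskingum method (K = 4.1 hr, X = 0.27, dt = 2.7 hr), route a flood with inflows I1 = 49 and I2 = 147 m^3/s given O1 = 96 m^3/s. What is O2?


Muskingum coefficients:
denom = 2*K*(1-X) + dt = 2*4.1*(1-0.27) + 2.7 = 8.686.
C0 = (dt - 2*K*X)/denom = (2.7 - 2*4.1*0.27)/8.686 = 0.056.
C1 = (dt + 2*K*X)/denom = (2.7 + 2*4.1*0.27)/8.686 = 0.5657.
C2 = (2*K*(1-X) - dt)/denom = 0.3783.
O2 = C0*I2 + C1*I1 + C2*O1
   = 0.056*147 + 0.5657*49 + 0.3783*96
   = 72.26 m^3/s.

72.26


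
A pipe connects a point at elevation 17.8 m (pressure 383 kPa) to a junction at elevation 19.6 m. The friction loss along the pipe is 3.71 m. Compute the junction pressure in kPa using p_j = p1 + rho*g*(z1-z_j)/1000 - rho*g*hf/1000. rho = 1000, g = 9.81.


Junction pressure: p_j = p1 + rho*g*(z1 - z_j)/1000 - rho*g*hf/1000.
Elevation term = 1000*9.81*(17.8 - 19.6)/1000 = -17.658 kPa.
Friction term = 1000*9.81*3.71/1000 = 36.395 kPa.
p_j = 383 + -17.658 - 36.395 = 328.95 kPa.

328.95


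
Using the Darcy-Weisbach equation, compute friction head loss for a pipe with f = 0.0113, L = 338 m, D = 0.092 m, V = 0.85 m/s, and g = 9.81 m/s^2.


Darcy-Weisbach equation: h_f = f * (L/D) * V^2/(2g).
f * L/D = 0.0113 * 338/0.092 = 41.5152.
V^2/(2g) = 0.85^2 / (2*9.81) = 0.7225 / 19.62 = 0.0368 m.
h_f = 41.5152 * 0.0368 = 1.529 m.

1.529


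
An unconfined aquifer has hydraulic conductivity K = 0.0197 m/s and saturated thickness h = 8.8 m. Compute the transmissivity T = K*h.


Transmissivity is defined as T = K * h.
T = 0.0197 * 8.8
  = 0.1734 m^2/s.

0.1734


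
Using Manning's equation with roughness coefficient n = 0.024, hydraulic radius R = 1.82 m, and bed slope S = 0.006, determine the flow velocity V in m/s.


Manning's equation gives V = (1/n) * R^(2/3) * S^(1/2).
First, compute R^(2/3) = 1.82^(2/3) = 1.4907.
Next, S^(1/2) = 0.006^(1/2) = 0.07746.
Then 1/n = 1/0.024 = 41.67.
V = 41.67 * 1.4907 * 0.07746 = 4.8111 m/s.

4.8111


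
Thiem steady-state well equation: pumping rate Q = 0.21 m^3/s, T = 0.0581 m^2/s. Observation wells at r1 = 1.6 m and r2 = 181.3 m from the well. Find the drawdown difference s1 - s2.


Thiem equation: s1 - s2 = Q/(2*pi*T) * ln(r2/r1).
ln(r2/r1) = ln(181.3/1.6) = 4.7301.
Q/(2*pi*T) = 0.21 / (2*pi*0.0581) = 0.21 / 0.3651 = 0.5753.
s1 - s2 = 0.5753 * 4.7301 = 2.7211 m.

2.7211


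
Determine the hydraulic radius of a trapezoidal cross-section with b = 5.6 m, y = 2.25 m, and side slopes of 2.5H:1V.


For a trapezoidal section with side slope z:
A = (b + z*y)*y = (5.6 + 2.5*2.25)*2.25 = 25.256 m^2.
P = b + 2*y*sqrt(1 + z^2) = 5.6 + 2*2.25*sqrt(1 + 2.5^2) = 17.717 m.
R = A/P = 25.256 / 17.717 = 1.4256 m.

1.4256


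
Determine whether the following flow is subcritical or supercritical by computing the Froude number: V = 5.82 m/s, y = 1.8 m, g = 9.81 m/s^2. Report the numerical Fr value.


The Froude number is defined as Fr = V / sqrt(g*y).
g*y = 9.81 * 1.8 = 17.658.
sqrt(g*y) = sqrt(17.658) = 4.2021.
Fr = 5.82 / 4.2021 = 1.385.
Since Fr > 1, the flow is supercritical.

1.385


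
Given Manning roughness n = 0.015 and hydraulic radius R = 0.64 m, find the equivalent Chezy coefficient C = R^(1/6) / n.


The Chezy coefficient relates to Manning's n through C = R^(1/6) / n.
R^(1/6) = 0.64^(1/6) = 0.928318.
C = 0.928318 / 0.015 = 61.89 m^(1/2)/s.

61.89


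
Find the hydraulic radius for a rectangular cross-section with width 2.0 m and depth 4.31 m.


For a rectangular section:
Flow area A = b * y = 2.0 * 4.31 = 8.62 m^2.
Wetted perimeter P = b + 2y = 2.0 + 2*4.31 = 10.62 m.
Hydraulic radius R = A/P = 8.62 / 10.62 = 0.8117 m.

0.8117


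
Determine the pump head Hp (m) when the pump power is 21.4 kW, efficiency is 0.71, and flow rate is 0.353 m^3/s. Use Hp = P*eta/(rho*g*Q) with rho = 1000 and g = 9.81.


Pump head formula: Hp = P * eta / (rho * g * Q).
Numerator: P * eta = 21.4 * 1000 * 0.71 = 15194.0 W.
Denominator: rho * g * Q = 1000 * 9.81 * 0.353 = 3462.93.
Hp = 15194.0 / 3462.93 = 4.39 m.

4.39


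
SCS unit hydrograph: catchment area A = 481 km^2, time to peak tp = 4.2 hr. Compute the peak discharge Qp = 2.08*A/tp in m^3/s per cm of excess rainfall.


SCS formula: Qp = 2.08 * A / tp.
Qp = 2.08 * 481 / 4.2
   = 1000.48 / 4.2
   = 238.21 m^3/s per cm.

238.21


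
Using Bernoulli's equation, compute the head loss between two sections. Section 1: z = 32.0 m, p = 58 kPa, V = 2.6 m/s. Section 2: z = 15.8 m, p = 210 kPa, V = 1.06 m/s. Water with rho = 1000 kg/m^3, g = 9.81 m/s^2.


Total head at each section: H = z + p/(rho*g) + V^2/(2g).
H1 = 32.0 + 58*1000/(1000*9.81) + 2.6^2/(2*9.81)
   = 32.0 + 5.912 + 0.3445
   = 38.257 m.
H2 = 15.8 + 210*1000/(1000*9.81) + 1.06^2/(2*9.81)
   = 15.8 + 21.407 + 0.0573
   = 37.264 m.
h_L = H1 - H2 = 38.257 - 37.264 = 0.993 m.

0.993


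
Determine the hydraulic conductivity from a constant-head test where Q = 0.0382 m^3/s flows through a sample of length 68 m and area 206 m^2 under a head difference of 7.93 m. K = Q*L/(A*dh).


From K = Q*L / (A*dh):
Numerator: Q*L = 0.0382 * 68 = 2.5976.
Denominator: A*dh = 206 * 7.93 = 1633.58.
K = 2.5976 / 1633.58 = 0.00159 m/s.

0.00159


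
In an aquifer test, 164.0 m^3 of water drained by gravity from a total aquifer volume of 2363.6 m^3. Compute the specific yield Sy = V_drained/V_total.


Specific yield Sy = Volume drained / Total volume.
Sy = 164.0 / 2363.6
   = 0.0694.

0.0694


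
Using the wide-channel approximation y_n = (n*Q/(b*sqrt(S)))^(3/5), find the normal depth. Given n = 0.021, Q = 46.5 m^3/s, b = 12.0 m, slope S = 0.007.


We use the wide-channel approximation y_n = (n*Q/(b*sqrt(S)))^(3/5).
sqrt(S) = sqrt(0.007) = 0.083666.
Numerator: n*Q = 0.021 * 46.5 = 0.9765.
Denominator: b*sqrt(S) = 12.0 * 0.083666 = 1.003992.
arg = 0.9726.
y_n = 0.9726^(3/5) = 0.9835 m.

0.9835


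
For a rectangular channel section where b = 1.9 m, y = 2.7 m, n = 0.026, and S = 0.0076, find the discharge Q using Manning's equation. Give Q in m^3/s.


For a rectangular channel, the cross-sectional area A = b * y = 1.9 * 2.7 = 5.13 m^2.
The wetted perimeter P = b + 2y = 1.9 + 2*2.7 = 7.3 m.
Hydraulic radius R = A/P = 5.13/7.3 = 0.7027 m.
Velocity V = (1/n)*R^(2/3)*S^(1/2) = (1/0.026)*0.7027^(2/3)*0.0076^(1/2) = 2.6503 m/s.
Discharge Q = A * V = 5.13 * 2.6503 = 13.596 m^3/s.

13.596


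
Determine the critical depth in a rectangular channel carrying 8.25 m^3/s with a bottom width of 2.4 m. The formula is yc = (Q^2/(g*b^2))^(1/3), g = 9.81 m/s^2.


Using yc = (Q^2 / (g * b^2))^(1/3):
Q^2 = 8.25^2 = 68.06.
g * b^2 = 9.81 * 2.4^2 = 9.81 * 5.76 = 56.51.
Q^2 / (g*b^2) = 68.06 / 56.51 = 1.2044.
yc = 1.2044^(1/3) = 1.064 m.

1.064


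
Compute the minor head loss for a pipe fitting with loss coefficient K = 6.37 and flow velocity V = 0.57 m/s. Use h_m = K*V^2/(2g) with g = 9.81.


Minor loss formula: h_m = K * V^2/(2g).
V^2 = 0.57^2 = 0.3249.
V^2/(2g) = 0.3249 / 19.62 = 0.0166 m.
h_m = 6.37 * 0.0166 = 0.1055 m.

0.1055


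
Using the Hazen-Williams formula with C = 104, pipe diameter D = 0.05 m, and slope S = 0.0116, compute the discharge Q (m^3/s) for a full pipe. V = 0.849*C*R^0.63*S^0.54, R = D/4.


For a full circular pipe, R = D/4 = 0.05/4 = 0.0125 m.
V = 0.849 * 104 * 0.0125^0.63 * 0.0116^0.54
  = 0.849 * 104 * 0.063249 * 0.090117
  = 0.5033 m/s.
Pipe area A = pi*D^2/4 = pi*0.05^2/4 = 0.002 m^2.
Q = A * V = 0.002 * 0.5033 = 0.001 m^3/s.

0.001


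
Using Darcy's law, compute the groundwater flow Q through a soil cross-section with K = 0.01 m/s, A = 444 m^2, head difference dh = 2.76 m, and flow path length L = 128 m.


Darcy's law: Q = K * A * i, where i = dh/L.
Hydraulic gradient i = 2.76 / 128 = 0.021562.
Q = 0.01 * 444 * 0.021562
  = 0.0957 m^3/s.

0.0957


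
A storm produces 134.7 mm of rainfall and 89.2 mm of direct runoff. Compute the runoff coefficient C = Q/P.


The runoff coefficient C = runoff depth / rainfall depth.
C = 89.2 / 134.7
  = 0.6622.

0.6622


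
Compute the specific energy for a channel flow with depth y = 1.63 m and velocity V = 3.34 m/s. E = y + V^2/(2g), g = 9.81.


Specific energy E = y + V^2/(2g).
Velocity head = V^2/(2g) = 3.34^2 / (2*9.81) = 11.1556 / 19.62 = 0.5686 m.
E = 1.63 + 0.5686 = 2.1986 m.

2.1986


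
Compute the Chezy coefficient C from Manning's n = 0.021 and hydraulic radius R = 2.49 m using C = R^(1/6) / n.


The Chezy coefficient relates to Manning's n through C = R^(1/6) / n.
R^(1/6) = 2.49^(1/6) = 1.164215.
C = 1.164215 / 0.021 = 55.44 m^(1/2)/s.

55.44


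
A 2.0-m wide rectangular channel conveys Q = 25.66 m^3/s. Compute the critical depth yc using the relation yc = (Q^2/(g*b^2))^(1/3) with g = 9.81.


Using yc = (Q^2 / (g * b^2))^(1/3):
Q^2 = 25.66^2 = 658.44.
g * b^2 = 9.81 * 2.0^2 = 9.81 * 4.0 = 39.24.
Q^2 / (g*b^2) = 658.44 / 39.24 = 16.7798.
yc = 16.7798^(1/3) = 2.5601 m.

2.5601


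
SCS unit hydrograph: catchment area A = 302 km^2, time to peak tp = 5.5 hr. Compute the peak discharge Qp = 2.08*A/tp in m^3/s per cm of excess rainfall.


SCS formula: Qp = 2.08 * A / tp.
Qp = 2.08 * 302 / 5.5
   = 628.16 / 5.5
   = 114.21 m^3/s per cm.

114.21


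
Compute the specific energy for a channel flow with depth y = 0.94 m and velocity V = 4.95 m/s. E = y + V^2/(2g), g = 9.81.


Specific energy E = y + V^2/(2g).
Velocity head = V^2/(2g) = 4.95^2 / (2*9.81) = 24.5025 / 19.62 = 1.2489 m.
E = 0.94 + 1.2489 = 2.1889 m.

2.1889


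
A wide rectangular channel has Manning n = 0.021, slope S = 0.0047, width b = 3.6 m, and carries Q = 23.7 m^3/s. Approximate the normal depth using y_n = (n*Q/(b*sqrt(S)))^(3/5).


We use the wide-channel approximation y_n = (n*Q/(b*sqrt(S)))^(3/5).
sqrt(S) = sqrt(0.0047) = 0.068557.
Numerator: n*Q = 0.021 * 23.7 = 0.4977.
Denominator: b*sqrt(S) = 3.6 * 0.068557 = 0.246805.
arg = 2.0166.
y_n = 2.0166^(3/5) = 1.5232 m.

1.5232


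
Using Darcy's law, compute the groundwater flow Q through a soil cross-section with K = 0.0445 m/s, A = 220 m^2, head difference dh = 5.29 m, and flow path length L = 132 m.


Darcy's law: Q = K * A * i, where i = dh/L.
Hydraulic gradient i = 5.29 / 132 = 0.040076.
Q = 0.0445 * 220 * 0.040076
  = 0.3923 m^3/s.

0.3923


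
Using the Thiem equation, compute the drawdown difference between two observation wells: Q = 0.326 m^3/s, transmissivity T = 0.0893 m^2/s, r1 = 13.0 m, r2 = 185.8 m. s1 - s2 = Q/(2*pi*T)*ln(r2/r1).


Thiem equation: s1 - s2 = Q/(2*pi*T) * ln(r2/r1).
ln(r2/r1) = ln(185.8/13.0) = 2.6597.
Q/(2*pi*T) = 0.326 / (2*pi*0.0893) = 0.326 / 0.5611 = 0.581.
s1 - s2 = 0.581 * 2.6597 = 1.5453 m.

1.5453


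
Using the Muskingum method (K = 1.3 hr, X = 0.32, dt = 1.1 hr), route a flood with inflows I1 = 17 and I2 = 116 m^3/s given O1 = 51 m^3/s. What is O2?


Muskingum coefficients:
denom = 2*K*(1-X) + dt = 2*1.3*(1-0.32) + 1.1 = 2.868.
C0 = (dt - 2*K*X)/denom = (1.1 - 2*1.3*0.32)/2.868 = 0.0934.
C1 = (dt + 2*K*X)/denom = (1.1 + 2*1.3*0.32)/2.868 = 0.6736.
C2 = (2*K*(1-X) - dt)/denom = 0.2329.
O2 = C0*I2 + C1*I1 + C2*O1
   = 0.0934*116 + 0.6736*17 + 0.2329*51
   = 34.17 m^3/s.

34.17


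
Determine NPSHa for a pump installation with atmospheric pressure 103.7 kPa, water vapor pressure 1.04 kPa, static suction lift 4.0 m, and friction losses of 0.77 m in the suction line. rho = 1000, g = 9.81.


NPSHa = p_atm/(rho*g) - z_s - hf_s - p_vap/(rho*g).
p_atm/(rho*g) = 103.7*1000 / (1000*9.81) = 10.571 m.
p_vap/(rho*g) = 1.04*1000 / (1000*9.81) = 0.106 m.
NPSHa = 10.571 - 4.0 - 0.77 - 0.106
      = 5.69 m.

5.69


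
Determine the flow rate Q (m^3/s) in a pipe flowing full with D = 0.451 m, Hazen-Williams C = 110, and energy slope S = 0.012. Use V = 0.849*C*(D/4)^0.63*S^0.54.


For a full circular pipe, R = D/4 = 0.451/4 = 0.1128 m.
V = 0.849 * 110 * 0.1128^0.63 * 0.012^0.54
  = 0.849 * 110 * 0.252833 * 0.091782
  = 2.1672 m/s.
Pipe area A = pi*D^2/4 = pi*0.451^2/4 = 0.1598 m^2.
Q = A * V = 0.1598 * 2.1672 = 0.3462 m^3/s.

0.3462


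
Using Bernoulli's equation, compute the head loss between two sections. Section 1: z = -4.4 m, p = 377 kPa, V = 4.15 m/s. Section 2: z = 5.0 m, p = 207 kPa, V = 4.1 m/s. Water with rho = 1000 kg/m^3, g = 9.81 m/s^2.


Total head at each section: H = z + p/(rho*g) + V^2/(2g).
H1 = -4.4 + 377*1000/(1000*9.81) + 4.15^2/(2*9.81)
   = -4.4 + 38.43 + 0.8778
   = 34.908 m.
H2 = 5.0 + 207*1000/(1000*9.81) + 4.1^2/(2*9.81)
   = 5.0 + 21.101 + 0.8568
   = 26.958 m.
h_L = H1 - H2 = 34.908 - 26.958 = 7.95 m.

7.95


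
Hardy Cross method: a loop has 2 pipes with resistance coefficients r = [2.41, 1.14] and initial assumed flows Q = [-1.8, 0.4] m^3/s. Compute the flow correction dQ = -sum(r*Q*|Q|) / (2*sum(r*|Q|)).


Numerator terms (r*Q*|Q|): 2.41*-1.8*|-1.8| = -7.8084; 1.14*0.4*|0.4| = 0.1824.
Sum of numerator = -7.626.
Denominator terms (r*|Q|): 2.41*|-1.8| = 4.338; 1.14*|0.4| = 0.456.
2 * sum of denominator = 2 * 4.794 = 9.588.
dQ = --7.626 / 9.588 = 0.7954 m^3/s.

0.7954


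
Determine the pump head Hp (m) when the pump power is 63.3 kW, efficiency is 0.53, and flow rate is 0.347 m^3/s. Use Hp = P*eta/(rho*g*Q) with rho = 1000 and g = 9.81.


Pump head formula: Hp = P * eta / (rho * g * Q).
Numerator: P * eta = 63.3 * 1000 * 0.53 = 33549.0 W.
Denominator: rho * g * Q = 1000 * 9.81 * 0.347 = 3404.07.
Hp = 33549.0 / 3404.07 = 9.86 m.

9.86


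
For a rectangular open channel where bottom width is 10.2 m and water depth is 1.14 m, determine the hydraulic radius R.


For a rectangular section:
Flow area A = b * y = 10.2 * 1.14 = 11.63 m^2.
Wetted perimeter P = b + 2y = 10.2 + 2*1.14 = 12.48 m.
Hydraulic radius R = A/P = 11.63 / 12.48 = 0.9317 m.

0.9317


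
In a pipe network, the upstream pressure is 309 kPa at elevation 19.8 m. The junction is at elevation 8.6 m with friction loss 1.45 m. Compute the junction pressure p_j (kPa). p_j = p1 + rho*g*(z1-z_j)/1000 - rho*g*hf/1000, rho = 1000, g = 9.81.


Junction pressure: p_j = p1 + rho*g*(z1 - z_j)/1000 - rho*g*hf/1000.
Elevation term = 1000*9.81*(19.8 - 8.6)/1000 = 109.872 kPa.
Friction term = 1000*9.81*1.45/1000 = 14.225 kPa.
p_j = 309 + 109.872 - 14.225 = 404.65 kPa.

404.65


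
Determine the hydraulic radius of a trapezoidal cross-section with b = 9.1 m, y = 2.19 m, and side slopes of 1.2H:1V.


For a trapezoidal section with side slope z:
A = (b + z*y)*y = (9.1 + 1.2*2.19)*2.19 = 25.684 m^2.
P = b + 2*y*sqrt(1 + z^2) = 9.1 + 2*2.19*sqrt(1 + 1.2^2) = 15.942 m.
R = A/P = 25.684 / 15.942 = 1.6111 m.

1.6111


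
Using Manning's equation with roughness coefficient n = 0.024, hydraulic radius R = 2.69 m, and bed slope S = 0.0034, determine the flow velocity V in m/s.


Manning's equation gives V = (1/n) * R^(2/3) * S^(1/2).
First, compute R^(2/3) = 2.69^(2/3) = 1.9342.
Next, S^(1/2) = 0.0034^(1/2) = 0.05831.
Then 1/n = 1/0.024 = 41.67.
V = 41.67 * 1.9342 * 0.05831 = 4.6993 m/s.

4.6993


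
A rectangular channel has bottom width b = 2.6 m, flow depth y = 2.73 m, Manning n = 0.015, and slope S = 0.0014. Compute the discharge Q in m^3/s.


For a rectangular channel, the cross-sectional area A = b * y = 2.6 * 2.73 = 7.1 m^2.
The wetted perimeter P = b + 2y = 2.6 + 2*2.73 = 8.06 m.
Hydraulic radius R = A/P = 7.1/8.06 = 0.8806 m.
Velocity V = (1/n)*R^(2/3)*S^(1/2) = (1/0.015)*0.8806^(2/3)*0.0014^(1/2) = 2.2918 m/s.
Discharge Q = A * V = 7.1 * 2.2918 = 16.267 m^3/s.

16.267


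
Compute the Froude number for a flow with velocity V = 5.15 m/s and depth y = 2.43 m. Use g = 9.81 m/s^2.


The Froude number is defined as Fr = V / sqrt(g*y).
g*y = 9.81 * 2.43 = 23.8383.
sqrt(g*y) = sqrt(23.8383) = 4.8824.
Fr = 5.15 / 4.8824 = 1.0548.

1.0548


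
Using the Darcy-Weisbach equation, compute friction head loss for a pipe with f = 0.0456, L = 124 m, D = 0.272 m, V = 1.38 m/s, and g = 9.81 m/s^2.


Darcy-Weisbach equation: h_f = f * (L/D) * V^2/(2g).
f * L/D = 0.0456 * 124/0.272 = 20.7882.
V^2/(2g) = 1.38^2 / (2*9.81) = 1.9044 / 19.62 = 0.0971 m.
h_f = 20.7882 * 0.0971 = 2.018 m.

2.018


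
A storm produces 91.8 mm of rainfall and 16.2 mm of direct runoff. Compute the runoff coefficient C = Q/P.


The runoff coefficient C = runoff depth / rainfall depth.
C = 16.2 / 91.8
  = 0.1765.

0.1765


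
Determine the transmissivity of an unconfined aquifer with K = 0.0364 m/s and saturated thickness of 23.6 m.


Transmissivity is defined as T = K * h.
T = 0.0364 * 23.6
  = 0.859 m^2/s.

0.859


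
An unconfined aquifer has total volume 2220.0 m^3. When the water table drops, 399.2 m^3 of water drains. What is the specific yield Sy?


Specific yield Sy = Volume drained / Total volume.
Sy = 399.2 / 2220.0
   = 0.1798.

0.1798


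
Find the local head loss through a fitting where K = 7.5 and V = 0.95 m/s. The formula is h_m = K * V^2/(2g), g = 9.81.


Minor loss formula: h_m = K * V^2/(2g).
V^2 = 0.95^2 = 0.9025.
V^2/(2g) = 0.9025 / 19.62 = 0.046 m.
h_m = 7.5 * 0.046 = 0.345 m.

0.345


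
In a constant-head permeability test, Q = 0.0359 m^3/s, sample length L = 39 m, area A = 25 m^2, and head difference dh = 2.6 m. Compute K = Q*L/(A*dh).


From K = Q*L / (A*dh):
Numerator: Q*L = 0.0359 * 39 = 1.4001.
Denominator: A*dh = 25 * 2.6 = 65.0.
K = 1.4001 / 65.0 = 0.02154 m/s.

0.02154


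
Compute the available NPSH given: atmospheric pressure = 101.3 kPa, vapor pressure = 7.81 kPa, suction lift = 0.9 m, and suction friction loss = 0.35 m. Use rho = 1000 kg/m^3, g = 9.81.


NPSHa = p_atm/(rho*g) - z_s - hf_s - p_vap/(rho*g).
p_atm/(rho*g) = 101.3*1000 / (1000*9.81) = 10.326 m.
p_vap/(rho*g) = 7.81*1000 / (1000*9.81) = 0.796 m.
NPSHa = 10.326 - 0.9 - 0.35 - 0.796
      = 8.28 m.

8.28


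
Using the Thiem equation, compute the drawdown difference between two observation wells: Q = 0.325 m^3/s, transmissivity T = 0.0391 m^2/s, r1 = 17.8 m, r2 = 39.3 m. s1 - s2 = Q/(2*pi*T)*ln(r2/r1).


Thiem equation: s1 - s2 = Q/(2*pi*T) * ln(r2/r1).
ln(r2/r1) = ln(39.3/17.8) = 0.792.
Q/(2*pi*T) = 0.325 / (2*pi*0.0391) = 0.325 / 0.2457 = 1.3229.
s1 - s2 = 1.3229 * 0.792 = 1.0478 m.

1.0478


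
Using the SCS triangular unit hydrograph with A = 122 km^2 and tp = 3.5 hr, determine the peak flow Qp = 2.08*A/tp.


SCS formula: Qp = 2.08 * A / tp.
Qp = 2.08 * 122 / 3.5
   = 253.76 / 3.5
   = 72.5 m^3/s per cm.

72.5


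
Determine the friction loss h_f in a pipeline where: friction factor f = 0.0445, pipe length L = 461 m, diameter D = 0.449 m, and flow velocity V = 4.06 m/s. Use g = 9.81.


Darcy-Weisbach equation: h_f = f * (L/D) * V^2/(2g).
f * L/D = 0.0445 * 461/0.449 = 45.6893.
V^2/(2g) = 4.06^2 / (2*9.81) = 16.4836 / 19.62 = 0.8401 m.
h_f = 45.6893 * 0.8401 = 38.386 m.

38.386


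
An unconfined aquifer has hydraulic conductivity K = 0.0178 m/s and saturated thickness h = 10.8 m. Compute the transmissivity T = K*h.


Transmissivity is defined as T = K * h.
T = 0.0178 * 10.8
  = 0.1922 m^2/s.

0.1922


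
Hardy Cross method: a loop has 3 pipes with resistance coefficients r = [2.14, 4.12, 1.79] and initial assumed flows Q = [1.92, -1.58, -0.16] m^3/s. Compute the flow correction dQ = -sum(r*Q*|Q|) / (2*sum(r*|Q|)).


Numerator terms (r*Q*|Q|): 2.14*1.92*|1.92| = 7.8889; 4.12*-1.58*|-1.58| = -10.2852; 1.79*-0.16*|-0.16| = -0.0458.
Sum of numerator = -2.4421.
Denominator terms (r*|Q|): 2.14*|1.92| = 4.1088; 4.12*|-1.58| = 6.5096; 1.79*|-0.16| = 0.2864.
2 * sum of denominator = 2 * 10.9048 = 21.8096.
dQ = --2.4421 / 21.8096 = 0.112 m^3/s.

0.112


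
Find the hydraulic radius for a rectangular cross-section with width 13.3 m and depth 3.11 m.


For a rectangular section:
Flow area A = b * y = 13.3 * 3.11 = 41.36 m^2.
Wetted perimeter P = b + 2y = 13.3 + 2*3.11 = 19.52 m.
Hydraulic radius R = A/P = 41.36 / 19.52 = 2.119 m.

2.119


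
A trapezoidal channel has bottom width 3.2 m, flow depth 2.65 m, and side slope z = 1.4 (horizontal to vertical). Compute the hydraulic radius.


For a trapezoidal section with side slope z:
A = (b + z*y)*y = (3.2 + 1.4*2.65)*2.65 = 18.311 m^2.
P = b + 2*y*sqrt(1 + z^2) = 3.2 + 2*2.65*sqrt(1 + 1.4^2) = 12.318 m.
R = A/P = 18.311 / 12.318 = 1.4865 m.

1.4865


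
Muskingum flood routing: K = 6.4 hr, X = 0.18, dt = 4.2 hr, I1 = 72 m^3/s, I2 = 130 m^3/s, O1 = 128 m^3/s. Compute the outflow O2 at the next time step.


Muskingum coefficients:
denom = 2*K*(1-X) + dt = 2*6.4*(1-0.18) + 4.2 = 14.696.
C0 = (dt - 2*K*X)/denom = (4.2 - 2*6.4*0.18)/14.696 = 0.129.
C1 = (dt + 2*K*X)/denom = (4.2 + 2*6.4*0.18)/14.696 = 0.4426.
C2 = (2*K*(1-X) - dt)/denom = 0.4284.
O2 = C0*I2 + C1*I1 + C2*O1
   = 0.129*130 + 0.4426*72 + 0.4284*128
   = 103.47 m^3/s.

103.47


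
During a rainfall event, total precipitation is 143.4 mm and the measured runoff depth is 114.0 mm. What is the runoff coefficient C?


The runoff coefficient C = runoff depth / rainfall depth.
C = 114.0 / 143.4
  = 0.795.

0.795


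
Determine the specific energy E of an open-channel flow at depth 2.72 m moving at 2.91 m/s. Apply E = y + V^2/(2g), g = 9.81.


Specific energy E = y + V^2/(2g).
Velocity head = V^2/(2g) = 2.91^2 / (2*9.81) = 8.4681 / 19.62 = 0.4316 m.
E = 2.72 + 0.4316 = 3.1516 m.

3.1516


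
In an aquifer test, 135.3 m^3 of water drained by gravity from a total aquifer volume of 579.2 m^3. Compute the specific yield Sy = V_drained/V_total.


Specific yield Sy = Volume drained / Total volume.
Sy = 135.3 / 579.2
   = 0.2336.

0.2336


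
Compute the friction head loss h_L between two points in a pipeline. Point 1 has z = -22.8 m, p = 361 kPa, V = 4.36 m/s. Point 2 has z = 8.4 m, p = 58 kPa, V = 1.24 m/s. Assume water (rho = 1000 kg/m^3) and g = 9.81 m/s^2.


Total head at each section: H = z + p/(rho*g) + V^2/(2g).
H1 = -22.8 + 361*1000/(1000*9.81) + 4.36^2/(2*9.81)
   = -22.8 + 36.799 + 0.9689
   = 14.968 m.
H2 = 8.4 + 58*1000/(1000*9.81) + 1.24^2/(2*9.81)
   = 8.4 + 5.912 + 0.0784
   = 14.391 m.
h_L = H1 - H2 = 14.968 - 14.391 = 0.577 m.

0.577
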